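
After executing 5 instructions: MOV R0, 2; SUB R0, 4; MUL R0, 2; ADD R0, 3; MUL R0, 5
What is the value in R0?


Register state trace:
  MOV R0, 2  → R0 = 2
  SUB R0, 4  → R0 = 2 - 4 = -2
  MUL R0, 2  → R0 = -2 * 2 = -4
  ADD R0, 3  → R0 = -4 + 3 = -1
  MUL R0, 5  → R0 = -1 * 5 = -5
Final: R0 = -5

-5


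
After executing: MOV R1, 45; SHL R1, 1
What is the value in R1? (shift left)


Register state trace:
  MOV R1, 45  → R1 = 45
  SHL R1, 1  → R1 = 45 << 1 = 45 * 2^1 = 90
Final: R1 = 90

90


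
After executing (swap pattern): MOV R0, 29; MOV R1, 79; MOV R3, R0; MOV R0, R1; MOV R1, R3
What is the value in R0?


Register state trace (swap pattern):
  MOV R0, 29  → R0 = 29
  MOV R1, 79  → R1 = 79
  MOV R3, R0  → R3 = 29  (save R0)
  MOV R0, R1  → R0 = 79  (R0 gets R1's value)
  MOV R1, R3  → R1 = 29  (R1 gets saved value)
Final: R0 = 79

79


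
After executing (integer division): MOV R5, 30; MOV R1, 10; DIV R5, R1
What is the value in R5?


Register state trace:
  MOV R5, 30  → R5 = 30
  MOV R1, 10  → R1 = 10
  DIV R5, R1  → R5 = 30 // 10 = 3
Final: R5 = 3

3


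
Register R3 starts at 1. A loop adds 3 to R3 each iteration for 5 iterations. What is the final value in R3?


Starting value: R3 = 1
  Iter 1: R3 = 1 + 3 = 4
  Iter 2: R3 = 4 + 3 = 7
  Iter 3: R3 = 7 + 3 = 10
  Iter 4: R3 = 10 + 3 = 13
  Iter 5: R3 = 13 + 3 = 16
Final: R3 = 16

16


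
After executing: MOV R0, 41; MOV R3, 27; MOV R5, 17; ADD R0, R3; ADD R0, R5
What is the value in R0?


Register state trace:
  MOV R0, 41  → R0 = 41
  MOV R3, 27  → R3 = 27
  MOV R5, 17  → R5 = 17
  ADD R0, R3  → R0 = 41 + 27 = 68
  ADD R0, R5  → R0 = 68 + 17 = 85
Final: R0 = 85

85


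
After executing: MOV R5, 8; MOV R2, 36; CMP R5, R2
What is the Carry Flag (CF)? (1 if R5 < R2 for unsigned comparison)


Register state trace:
  MOV R5, 8  → R5 = 8
  MOV R2, 36  → R2 = 36
  CMP R5, R2  → unsigned 8 - 36: borrow occurs
  8 < 36, so CF = 1
CF = 1

1


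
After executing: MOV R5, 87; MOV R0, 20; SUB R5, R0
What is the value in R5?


Register state trace:
  MOV R5, 87  → R5 = 87
  MOV R0, 20  → R0 = 20
  SUB R5, R0  → R5 = 87 - 20 = 67
Final: R5 = 67

67


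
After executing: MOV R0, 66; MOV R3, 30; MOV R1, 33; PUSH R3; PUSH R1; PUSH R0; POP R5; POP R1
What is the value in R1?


Stack trace (top is rightmost):
  MOV R0, 66  → R0 = 66
  MOV R3, 30  → R3 = 30
  MOV R1, 33  → R1 = 33
  PUSH R3  → stack: [30]
  PUSH R1  → stack: [30, 33]
  PUSH R0  → stack: [30, 33, 66]
  POP R5  → R5 = 66, stack: [30, 33]
  POP R1  → R1 = 33, stack: [30]
Final: R1 = 33

33


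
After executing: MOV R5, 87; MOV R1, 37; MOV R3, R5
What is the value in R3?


Register state trace:
  MOV R5, 87  → R5 = 87
  MOV R1, 37  → R1 = 37
  MOV R3, R5  → R3 = 87
Final: R3 = 87

87


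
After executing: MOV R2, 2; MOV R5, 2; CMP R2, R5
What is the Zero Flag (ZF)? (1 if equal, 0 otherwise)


Register state trace:
  MOV R2, 2  → R2 = 2
  MOV R5, 2  → R5 = 2
  CMP R2, R5  → computes 2 - 2 = 0
  Result is zero, so values are equal
ZF = 1

1


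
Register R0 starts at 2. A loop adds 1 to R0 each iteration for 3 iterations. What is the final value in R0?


Starting value: R0 = 2
  Iter 1: R0 = 2 + 1 = 3
  Iter 2: R0 = 3 + 1 = 4
  Iter 3: R0 = 4 + 1 = 5
Final: R0 = 5

5


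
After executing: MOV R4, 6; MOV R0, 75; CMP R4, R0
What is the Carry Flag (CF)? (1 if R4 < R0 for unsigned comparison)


Register state trace:
  MOV R4, 6  → R4 = 6
  MOV R0, 75  → R0 = 75
  CMP R4, R0  → unsigned 6 - 75: borrow occurs
  6 < 75, so CF = 1
CF = 1

1


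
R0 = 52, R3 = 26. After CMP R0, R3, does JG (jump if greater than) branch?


Trace:
  R0 = 52, R3 = 26
  CMP R0, R3  → compares 52 vs 26
  JG checks: is 52 greater than 26?
  52 > 26, so condition is true
Branch taken: Yes

Yes


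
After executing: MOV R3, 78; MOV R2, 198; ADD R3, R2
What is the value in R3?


Register state trace:
  MOV R3, 78  → R3 = 78
  MOV R2, 198  → R2 = 198
  ADD R3, R2  → R3 = 78 + 198 = 276
Final: R3 = 276

276


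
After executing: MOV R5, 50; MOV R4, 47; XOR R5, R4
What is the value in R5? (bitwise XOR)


Register state trace:
  MOV R5, 50  → R5 = 50 (0b00110010)
  MOV R4, 47  → R4 = 47 (0b00101111)
  XOR R5, R4  → R5 = 50 XOR 47 = 29 (0b00011101)
Final: R5 = 29

29


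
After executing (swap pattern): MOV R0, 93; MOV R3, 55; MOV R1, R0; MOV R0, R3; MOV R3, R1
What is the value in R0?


Register state trace (swap pattern):
  MOV R0, 93  → R0 = 93
  MOV R3, 55  → R3 = 55
  MOV R1, R0  → R1 = 93  (save R0)
  MOV R0, R3  → R0 = 55  (R0 gets R3's value)
  MOV R3, R1  → R3 = 93  (R3 gets saved value)
Final: R0 = 55

55


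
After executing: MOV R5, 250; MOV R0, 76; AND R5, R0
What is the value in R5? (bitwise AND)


Register state trace:
  MOV R5, 250  → R5 = 250 (0b11111010)
  MOV R0, 76  → R0 = 76 (0b01001100)
  AND R5, R0  → R5 = 250 AND 76 = 72 (0b01001000)
Final: R5 = 72

72


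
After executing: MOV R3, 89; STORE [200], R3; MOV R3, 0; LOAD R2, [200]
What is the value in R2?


Register and memory trace:
  MOV R3, 89  → R3 = 89
  STORE [200], R3  → mem[200] = 89
  MOV R3, 0  → R3 = 0
  LOAD R2, [200]  → R2 = mem[200] = 89
Final: R2 = 89

89


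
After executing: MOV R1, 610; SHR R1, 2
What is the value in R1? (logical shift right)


Register state trace:
  MOV R1, 610  → R1 = 610
  SHR R1, 2  → R1 = 610 >> 2 = 610 // 2^2 = 152
Final: R1 = 152

152


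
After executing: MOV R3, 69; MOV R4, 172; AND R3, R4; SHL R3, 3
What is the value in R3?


Register state trace:
  MOV R3, 69  → R3 = 69 (0b01000101)
  MOV R4, 172  → R4 = 172 (0b10101100)
  AND R3, R4  → R3 = 69 AND 172 = 4 (0b00000100)
  SHL R3, 3  → R3 = 4 << 3 = 32
Final: R3 = 32

32


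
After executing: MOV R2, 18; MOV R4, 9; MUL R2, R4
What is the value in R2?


Register state trace:
  MOV R2, 18  → R2 = 18
  MOV R4, 9  → R4 = 9
  MUL R2, R4  → R2 = 18 * 9 = 162
Final: R2 = 162

162


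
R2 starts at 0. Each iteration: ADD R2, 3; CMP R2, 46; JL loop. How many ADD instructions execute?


Loop trace (R2 starts at 0, target 46, step 3):
  ADD #1: R2 = 0 + 3 = 3  → 3 < 46, loop
  ADD #2: R2 = 3 + 3 = 6  → 6 < 46, loop
  ADD #3: R2 = 6 + 3 = 9  → 9 < 46, loop
  ADD #4: R2 = 9 + 3 = 12  → 12 < 46, loop
  ADD #5: R2 = 12 + 3 = 15  → 15 < 46, loop
  ADD #6: R2 = 15 + 3 = 18  → 18 < 46, loop
  ADD #7: R2 = 18 + 3 = 21  → 21 < 46, loop
  ADD #8: R2 = 21 + 3 = 24  → 24 < 46, loop
  ADD #9: R2 = 24 + 3 = 27  → 27 < 46, loop
  ADD #10: R2 = 27 + 3 = 30  → 30 < 46, loop
  ADD #11: R2 = 30 + 3 = 33  → 33 < 46, loop
  ADD #12: R2 = 33 + 3 = 36  → 36 < 46, loop
  ADD #13: R2 = 36 + 3 = 39  → 39 < 46, loop
  ADD #14: R2 = 39 + 3 = 42  → 42 < 46, loop
  ADD #15: R2 = 42 + 3 = 45  → 45 < 46, loop
  ADD #16: R2 = 45 + 3 = 48  → 48 >= 46, exit
Total ADD instructions: 16

16


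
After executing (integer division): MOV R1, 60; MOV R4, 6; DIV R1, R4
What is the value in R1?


Register state trace:
  MOV R1, 60  → R1 = 60
  MOV R4, 6  → R4 = 6
  DIV R1, R4  → R1 = 60 // 6 = 10
Final: R1 = 10

10


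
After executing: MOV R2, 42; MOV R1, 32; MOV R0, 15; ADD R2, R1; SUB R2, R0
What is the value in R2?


Register state trace:
  MOV R2, 42  → R2 = 42
  MOV R1, 32  → R1 = 32
  MOV R0, 15  → R0 = 15
  ADD R2, R1  → R2 = 42 + 32 = 74
  SUB R2, R0  → R2 = 74 - 15 = 59
Final: R2 = 59

59


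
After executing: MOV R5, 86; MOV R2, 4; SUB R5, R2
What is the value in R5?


Register state trace:
  MOV R5, 86  → R5 = 86
  MOV R2, 4  → R2 = 4
  SUB R5, R2  → R5 = 86 - 4 = 82
Final: R5 = 82

82


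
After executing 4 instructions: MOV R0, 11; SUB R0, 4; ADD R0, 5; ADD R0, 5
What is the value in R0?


Register state trace:
  MOV R0, 11  → R0 = 11
  SUB R0, 4  → R0 = 11 - 4 = 7
  ADD R0, 5  → R0 = 7 + 5 = 12
  ADD R0, 5  → R0 = 12 + 5 = 17
Final: R0 = 17

17


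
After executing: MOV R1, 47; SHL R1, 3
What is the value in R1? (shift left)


Register state trace:
  MOV R1, 47  → R1 = 47
  SHL R1, 3  → R1 = 47 << 3 = 47 * 2^3 = 376
Final: R1 = 376

376


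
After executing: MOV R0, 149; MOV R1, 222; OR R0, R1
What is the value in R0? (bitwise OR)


Register state trace:
  MOV R0, 149  → R0 = 149 (0b10010101)
  MOV R1, 222  → R1 = 222 (0b11011110)
  OR R0, R1   → R0 = 149 OR 222 = 223 (0b11011111)
Final: R0 = 223

223


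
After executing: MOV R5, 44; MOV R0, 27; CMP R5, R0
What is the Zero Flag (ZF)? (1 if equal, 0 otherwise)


Register state trace:
  MOV R5, 44  → R5 = 44
  MOV R0, 27  → R0 = 27
  CMP R5, R0  → computes 44 - 27 = 17
  Result is nonzero, so values are not equal
ZF = 0

0


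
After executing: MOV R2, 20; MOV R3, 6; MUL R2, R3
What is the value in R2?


Register state trace:
  MOV R2, 20  → R2 = 20
  MOV R3, 6  → R3 = 6
  MUL R2, R3  → R2 = 20 * 6 = 120
Final: R2 = 120

120


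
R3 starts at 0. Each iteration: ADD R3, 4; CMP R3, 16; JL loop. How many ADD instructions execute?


Loop trace (R3 starts at 0, target 16, step 4):
  ADD #1: R3 = 0 + 4 = 4  → 4 < 16, loop
  ADD #2: R3 = 4 + 4 = 8  → 8 < 16, loop
  ADD #3: R3 = 8 + 4 = 12  → 12 < 16, loop
  ADD #4: R3 = 12 + 4 = 16  → 16 >= 16, exit
Total ADD instructions: 4

4


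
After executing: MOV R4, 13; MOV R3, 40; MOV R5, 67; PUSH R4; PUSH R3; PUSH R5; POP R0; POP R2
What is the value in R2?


Stack trace (top is rightmost):
  MOV R4, 13  → R4 = 13
  MOV R3, 40  → R3 = 40
  MOV R5, 67  → R5 = 67
  PUSH R4  → stack: [13]
  PUSH R3  → stack: [13, 40]
  PUSH R5  → stack: [13, 40, 67]
  POP R0  → R0 = 67, stack: [13, 40]
  POP R2  → R2 = 40, stack: [13]
Final: R2 = 40

40


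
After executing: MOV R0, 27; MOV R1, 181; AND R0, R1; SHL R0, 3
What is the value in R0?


Register state trace:
  MOV R0, 27  → R0 = 27 (0b00011011)
  MOV R1, 181  → R1 = 181 (0b10110101)
  AND R0, R1  → R0 = 27 AND 181 = 17 (0b00010001)
  SHL R0, 3  → R0 = 17 << 3 = 136
Final: R0 = 136

136


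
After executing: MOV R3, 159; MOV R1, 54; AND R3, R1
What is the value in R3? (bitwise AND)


Register state trace:
  MOV R3, 159  → R3 = 159 (0b10011111)
  MOV R1, 54  → R1 = 54 (0b00110110)
  AND R3, R1  → R3 = 159 AND 54 = 22 (0b00010110)
Final: R3 = 22

22


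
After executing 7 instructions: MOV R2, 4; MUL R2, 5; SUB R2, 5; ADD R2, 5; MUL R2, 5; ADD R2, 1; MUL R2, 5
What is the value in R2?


Register state trace:
  MOV R2, 4  → R2 = 4
  MUL R2, 5  → R2 = 4 * 5 = 20
  SUB R2, 5  → R2 = 20 - 5 = 15
  ADD R2, 5  → R2 = 15 + 5 = 20
  MUL R2, 5  → R2 = 20 * 5 = 100
  ADD R2, 1  → R2 = 100 + 1 = 101
  MUL R2, 5  → R2 = 101 * 5 = 505
Final: R2 = 505

505


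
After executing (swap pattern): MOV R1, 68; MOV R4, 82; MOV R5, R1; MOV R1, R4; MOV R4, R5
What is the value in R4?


Register state trace (swap pattern):
  MOV R1, 68  → R1 = 68
  MOV R4, 82  → R4 = 82
  MOV R5, R1  → R5 = 68  (save R1)
  MOV R1, R4  → R1 = 82  (R1 gets R4's value)
  MOV R4, R5  → R4 = 68  (R4 gets saved value)
Final: R4 = 68

68


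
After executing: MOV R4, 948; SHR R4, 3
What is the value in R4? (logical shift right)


Register state trace:
  MOV R4, 948  → R4 = 948
  SHR R4, 3  → R4 = 948 >> 3 = 948 // 2^3 = 118
Final: R4 = 118

118


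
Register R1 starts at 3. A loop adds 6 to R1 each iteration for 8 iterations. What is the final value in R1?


Starting value: R1 = 3
  Iter 1: R1 = 3 + 6 = 9
  Iter 2: R1 = 9 + 6 = 15
  Iter 3: R1 = 15 + 6 = 21
  Iter 4: R1 = 21 + 6 = 27
  Iter 5: R1 = 27 + 6 = 33
  Iter 6: R1 = 33 + 6 = 39
  Iter 7: R1 = 39 + 6 = 45
  Iter 8: R1 = 45 + 6 = 51
Final: R1 = 51

51


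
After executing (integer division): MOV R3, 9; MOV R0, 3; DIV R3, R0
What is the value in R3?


Register state trace:
  MOV R3, 9  → R3 = 9
  MOV R0, 3  → R0 = 3
  DIV R3, R0  → R3 = 9 // 3 = 3
Final: R3 = 3

3


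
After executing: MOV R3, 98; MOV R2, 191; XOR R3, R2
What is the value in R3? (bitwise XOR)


Register state trace:
  MOV R3, 98  → R3 = 98 (0b01100010)
  MOV R2, 191  → R2 = 191 (0b10111111)
  XOR R3, R2  → R3 = 98 XOR 191 = 221 (0b11011101)
Final: R3 = 221

221


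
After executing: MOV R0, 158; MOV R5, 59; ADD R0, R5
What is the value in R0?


Register state trace:
  MOV R0, 158  → R0 = 158
  MOV R5, 59  → R5 = 59
  ADD R0, R5  → R0 = 158 + 59 = 217
Final: R0 = 217

217


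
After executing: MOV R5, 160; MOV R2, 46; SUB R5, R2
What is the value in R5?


Register state trace:
  MOV R5, 160  → R5 = 160
  MOV R2, 46  → R2 = 46
  SUB R5, R2  → R5 = 160 - 46 = 114
Final: R5 = 114

114


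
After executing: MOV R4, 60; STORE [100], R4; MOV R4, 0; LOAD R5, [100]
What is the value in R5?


Register and memory trace:
  MOV R4, 60  → R4 = 60
  STORE [100], R4  → mem[100] = 60
  MOV R4, 0  → R4 = 0
  LOAD R5, [100]  → R5 = mem[100] = 60
Final: R5 = 60

60


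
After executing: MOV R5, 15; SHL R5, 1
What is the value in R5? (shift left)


Register state trace:
  MOV R5, 15  → R5 = 15
  SHL R5, 1  → R5 = 15 << 1 = 15 * 2^1 = 30
Final: R5 = 30

30


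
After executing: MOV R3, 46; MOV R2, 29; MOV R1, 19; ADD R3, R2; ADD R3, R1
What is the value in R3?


Register state trace:
  MOV R3, 46  → R3 = 46
  MOV R2, 29  → R2 = 29
  MOV R1, 19  → R1 = 19
  ADD R3, R2  → R3 = 46 + 29 = 75
  ADD R3, R1  → R3 = 75 + 19 = 94
Final: R3 = 94

94


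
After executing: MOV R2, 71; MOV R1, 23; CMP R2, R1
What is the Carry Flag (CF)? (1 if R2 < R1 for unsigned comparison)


Register state trace:
  MOV R2, 71  → R2 = 71
  MOV R1, 23  → R1 = 23
  CMP R2, R1  → unsigned 71 - 23: no borrow
  71 >= 23, so CF = 0
CF = 0

0


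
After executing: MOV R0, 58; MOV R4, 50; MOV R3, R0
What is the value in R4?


Register state trace:
  MOV R0, 58  → R0 = 58
  MOV R4, 50  → R4 = 50
  MOV R3, R0  → R3 = 58
Final: R4 = 50

50


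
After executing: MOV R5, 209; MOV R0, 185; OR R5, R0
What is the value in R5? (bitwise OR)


Register state trace:
  MOV R5, 209  → R5 = 209 (0b11010001)
  MOV R0, 185  → R0 = 185 (0b10111001)
  OR R5, R0   → R5 = 209 OR 185 = 249 (0b11111001)
Final: R5 = 249

249


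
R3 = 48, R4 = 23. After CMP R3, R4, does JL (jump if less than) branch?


Trace:
  R3 = 48, R4 = 23
  CMP R3, R4  → compares 48 vs 23
  JL checks: is 48 less than 23?
  48 > 23, so condition is false
Branch taken: No

No


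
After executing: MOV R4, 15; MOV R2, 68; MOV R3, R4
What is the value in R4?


Register state trace:
  MOV R4, 15  → R4 = 15
  MOV R2, 68  → R2 = 68
  MOV R3, R4  → R3 = 15
Final: R4 = 15

15


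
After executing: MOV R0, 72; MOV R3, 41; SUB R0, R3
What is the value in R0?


Register state trace:
  MOV R0, 72  → R0 = 72
  MOV R3, 41  → R3 = 41
  SUB R0, R3  → R0 = 72 - 41 = 31
Final: R0 = 31

31


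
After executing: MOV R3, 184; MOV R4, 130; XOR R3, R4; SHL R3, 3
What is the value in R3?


Register state trace:
  MOV R3, 184  → R3 = 184 (0b10111000)
  MOV R4, 130  → R4 = 130 (0b10000010)
  XOR R3, R4  → R3 = 184 XOR 130 = 58 (0b00111010)
  SHL R3, 3  → R3 = 58 << 3 = 464
Final: R3 = 464

464


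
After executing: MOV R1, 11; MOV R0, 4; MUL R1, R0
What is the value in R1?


Register state trace:
  MOV R1, 11  → R1 = 11
  MOV R0, 4  → R0 = 4
  MUL R1, R0  → R1 = 11 * 4 = 44
Final: R1 = 44

44


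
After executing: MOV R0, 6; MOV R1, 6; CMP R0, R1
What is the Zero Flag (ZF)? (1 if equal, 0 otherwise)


Register state trace:
  MOV R0, 6  → R0 = 6
  MOV R1, 6  → R1 = 6
  CMP R0, R1  → computes 6 - 6 = 0
  Result is zero, so values are equal
ZF = 1

1


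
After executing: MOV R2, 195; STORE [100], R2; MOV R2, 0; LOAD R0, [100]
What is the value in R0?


Register and memory trace:
  MOV R2, 195  → R2 = 195
  STORE [100], R2  → mem[100] = 195
  MOV R2, 0  → R2 = 0
  LOAD R0, [100]  → R0 = mem[100] = 195
Final: R0 = 195

195


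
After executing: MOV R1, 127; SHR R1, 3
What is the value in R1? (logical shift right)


Register state trace:
  MOV R1, 127  → R1 = 127
  SHR R1, 3  → R1 = 127 >> 3 = 127 // 2^3 = 15
Final: R1 = 15

15


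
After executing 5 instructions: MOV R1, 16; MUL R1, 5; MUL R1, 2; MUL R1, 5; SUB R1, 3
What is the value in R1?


Register state trace:
  MOV R1, 16  → R1 = 16
  MUL R1, 5  → R1 = 16 * 5 = 80
  MUL R1, 2  → R1 = 80 * 2 = 160
  MUL R1, 5  → R1 = 160 * 5 = 800
  SUB R1, 3  → R1 = 800 - 3 = 797
Final: R1 = 797

797


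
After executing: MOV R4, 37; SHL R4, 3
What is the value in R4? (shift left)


Register state trace:
  MOV R4, 37  → R4 = 37
  SHL R4, 3  → R4 = 37 << 3 = 37 * 2^3 = 296
Final: R4 = 296

296


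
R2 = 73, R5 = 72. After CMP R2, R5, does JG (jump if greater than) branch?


Trace:
  R2 = 73, R5 = 72
  CMP R2, R5  → compares 73 vs 72
  JG checks: is 73 greater than 72?
  73 > 72, so condition is true
Branch taken: Yes

Yes


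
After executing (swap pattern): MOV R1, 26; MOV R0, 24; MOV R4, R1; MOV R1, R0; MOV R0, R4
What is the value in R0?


Register state trace (swap pattern):
  MOV R1, 26  → R1 = 26
  MOV R0, 24  → R0 = 24
  MOV R4, R1  → R4 = 26  (save R1)
  MOV R1, R0  → R1 = 24  (R1 gets R0's value)
  MOV R0, R4  → R0 = 26  (R0 gets saved value)
Final: R0 = 26

26


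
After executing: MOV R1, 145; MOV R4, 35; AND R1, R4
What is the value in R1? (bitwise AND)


Register state trace:
  MOV R1, 145  → R1 = 145 (0b10010001)
  MOV R4, 35  → R4 = 35 (0b00100011)
  AND R1, R4  → R1 = 145 AND 35 = 1 (0b00000001)
Final: R1 = 1

1


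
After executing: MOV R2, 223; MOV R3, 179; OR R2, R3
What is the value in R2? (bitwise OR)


Register state trace:
  MOV R2, 223  → R2 = 223 (0b11011111)
  MOV R3, 179  → R3 = 179 (0b10110011)
  OR R2, R3   → R2 = 223 OR 179 = 255 (0b11111111)
Final: R2 = 255

255


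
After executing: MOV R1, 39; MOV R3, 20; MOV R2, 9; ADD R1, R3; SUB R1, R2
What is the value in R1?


Register state trace:
  MOV R1, 39  → R1 = 39
  MOV R3, 20  → R3 = 20
  MOV R2, 9  → R2 = 9
  ADD R1, R3  → R1 = 39 + 20 = 59
  SUB R1, R2  → R1 = 59 - 9 = 50
Final: R1 = 50

50


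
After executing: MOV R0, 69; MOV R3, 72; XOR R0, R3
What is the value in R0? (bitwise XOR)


Register state trace:
  MOV R0, 69  → R0 = 69 (0b01000101)
  MOV R3, 72  → R3 = 72 (0b01001000)
  XOR R0, R3  → R0 = 69 XOR 72 = 13 (0b00001101)
Final: R0 = 13

13


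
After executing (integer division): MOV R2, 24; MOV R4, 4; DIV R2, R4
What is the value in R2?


Register state trace:
  MOV R2, 24  → R2 = 24
  MOV R4, 4  → R4 = 4
  DIV R2, R4  → R2 = 24 // 4 = 6
Final: R2 = 6

6


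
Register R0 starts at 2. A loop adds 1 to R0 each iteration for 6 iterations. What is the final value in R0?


Starting value: R0 = 2
  Iter 1: R0 = 2 + 1 = 3
  Iter 2: R0 = 3 + 1 = 4
  Iter 3: R0 = 4 + 1 = 5
  Iter 4: R0 = 5 + 1 = 6
  Iter 5: R0 = 6 + 1 = 7
  Iter 6: R0 = 7 + 1 = 8
Final: R0 = 8

8


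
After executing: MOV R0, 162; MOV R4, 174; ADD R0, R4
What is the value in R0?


Register state trace:
  MOV R0, 162  → R0 = 162
  MOV R4, 174  → R4 = 174
  ADD R0, R4  → R0 = 162 + 174 = 336
Final: R0 = 336

336


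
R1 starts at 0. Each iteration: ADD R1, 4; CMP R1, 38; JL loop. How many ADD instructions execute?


Loop trace (R1 starts at 0, target 38, step 4):
  ADD #1: R1 = 0 + 4 = 4  → 4 < 38, loop
  ADD #2: R1 = 4 + 4 = 8  → 8 < 38, loop
  ADD #3: R1 = 8 + 4 = 12  → 12 < 38, loop
  ADD #4: R1 = 12 + 4 = 16  → 16 < 38, loop
  ADD #5: R1 = 16 + 4 = 20  → 20 < 38, loop
  ADD #6: R1 = 20 + 4 = 24  → 24 < 38, loop
  ADD #7: R1 = 24 + 4 = 28  → 28 < 38, loop
  ADD #8: R1 = 28 + 4 = 32  → 32 < 38, loop
  ADD #9: R1 = 32 + 4 = 36  → 36 < 38, loop
  ADD #10: R1 = 36 + 4 = 40  → 40 >= 38, exit
Total ADD instructions: 10

10


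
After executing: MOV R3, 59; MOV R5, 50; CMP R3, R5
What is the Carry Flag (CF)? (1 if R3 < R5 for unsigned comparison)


Register state trace:
  MOV R3, 59  → R3 = 59
  MOV R5, 50  → R5 = 50
  CMP R3, R5  → unsigned 59 - 50: no borrow
  59 >= 50, so CF = 0
CF = 0

0


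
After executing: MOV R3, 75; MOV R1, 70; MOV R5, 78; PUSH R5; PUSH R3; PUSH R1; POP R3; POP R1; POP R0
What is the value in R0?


Stack trace (top is rightmost):
  MOV R3, 75  → R3 = 75
  MOV R1, 70  → R1 = 70
  MOV R5, 78  → R5 = 78
  PUSH R5  → stack: [78]
  PUSH R3  → stack: [78, 75]
  PUSH R1  → stack: [78, 75, 70]
  POP R3  → R3 = 70, stack: [78, 75]
  POP R1  → R1 = 75, stack: [78]
  POP R0  → R0 = 78, stack: []
Final: R0 = 78

78


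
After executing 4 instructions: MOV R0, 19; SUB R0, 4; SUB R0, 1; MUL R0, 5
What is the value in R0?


Register state trace:
  MOV R0, 19  → R0 = 19
  SUB R0, 4  → R0 = 19 - 4 = 15
  SUB R0, 1  → R0 = 15 - 1 = 14
  MUL R0, 5  → R0 = 14 * 5 = 70
Final: R0 = 70

70


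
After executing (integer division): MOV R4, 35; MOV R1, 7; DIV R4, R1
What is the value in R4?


Register state trace:
  MOV R4, 35  → R4 = 35
  MOV R1, 7  → R1 = 7
  DIV R4, R1  → R4 = 35 // 7 = 5
Final: R4 = 5

5


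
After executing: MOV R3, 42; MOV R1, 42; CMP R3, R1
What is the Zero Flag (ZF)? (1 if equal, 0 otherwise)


Register state trace:
  MOV R3, 42  → R3 = 42
  MOV R1, 42  → R1 = 42
  CMP R3, R1  → computes 42 - 42 = 0
  Result is zero, so values are equal
ZF = 1

1


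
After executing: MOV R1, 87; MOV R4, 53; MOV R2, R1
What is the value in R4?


Register state trace:
  MOV R1, 87  → R1 = 87
  MOV R4, 53  → R4 = 53
  MOV R2, R1  → R2 = 87
Final: R4 = 53

53


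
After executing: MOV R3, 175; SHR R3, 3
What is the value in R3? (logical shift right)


Register state trace:
  MOV R3, 175  → R3 = 175
  SHR R3, 3  → R3 = 175 >> 3 = 175 // 2^3 = 21
Final: R3 = 21

21


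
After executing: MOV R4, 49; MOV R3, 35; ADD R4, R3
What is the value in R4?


Register state trace:
  MOV R4, 49  → R4 = 49
  MOV R3, 35  → R3 = 35
  ADD R4, R3  → R4 = 49 + 35 = 84
Final: R4 = 84

84


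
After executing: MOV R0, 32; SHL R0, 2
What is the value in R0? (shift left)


Register state trace:
  MOV R0, 32  → R0 = 32
  SHL R0, 2  → R0 = 32 << 2 = 32 * 2^2 = 128
Final: R0 = 128

128


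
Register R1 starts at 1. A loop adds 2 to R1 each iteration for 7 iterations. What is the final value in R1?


Starting value: R1 = 1
  Iter 1: R1 = 1 + 2 = 3
  Iter 2: R1 = 3 + 2 = 5
  Iter 3: R1 = 5 + 2 = 7
  Iter 4: R1 = 7 + 2 = 9
  Iter 5: R1 = 9 + 2 = 11
  Iter 6: R1 = 11 + 2 = 13
  Iter 7: R1 = 13 + 2 = 15
Final: R1 = 15

15


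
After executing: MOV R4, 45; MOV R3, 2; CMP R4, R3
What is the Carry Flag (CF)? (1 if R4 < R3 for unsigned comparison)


Register state trace:
  MOV R4, 45  → R4 = 45
  MOV R3, 2  → R3 = 2
  CMP R4, R3  → unsigned 45 - 2: no borrow
  45 >= 2, so CF = 0
CF = 0

0


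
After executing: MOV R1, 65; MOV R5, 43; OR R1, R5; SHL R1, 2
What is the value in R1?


Register state trace:
  MOV R1, 65  → R1 = 65 (0b01000001)
  MOV R5, 43  → R5 = 43 (0b00101011)
  OR R1, R5  → R1 = 65 OR 43 = 107 (0b01101011)
  SHL R1, 2  → R1 = 107 << 2 = 428
Final: R1 = 428

428


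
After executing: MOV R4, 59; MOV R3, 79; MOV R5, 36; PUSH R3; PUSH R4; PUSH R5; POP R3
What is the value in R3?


Stack trace (top is rightmost):
  MOV R4, 59  → R4 = 59
  MOV R3, 79  → R3 = 79
  MOV R5, 36  → R5 = 36
  PUSH R3  → stack: [79]
  PUSH R4  → stack: [79, 59]
  PUSH R5  → stack: [79, 59, 36]
  POP R3  → R3 = 36, stack: [79, 59]
Final: R3 = 36

36


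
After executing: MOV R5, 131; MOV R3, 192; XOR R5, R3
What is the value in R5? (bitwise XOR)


Register state trace:
  MOV R5, 131  → R5 = 131 (0b10000011)
  MOV R3, 192  → R3 = 192 (0b11000000)
  XOR R5, R3  → R5 = 131 XOR 192 = 67 (0b01000011)
Final: R5 = 67

67


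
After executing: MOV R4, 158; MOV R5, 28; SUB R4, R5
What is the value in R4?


Register state trace:
  MOV R4, 158  → R4 = 158
  MOV R5, 28  → R5 = 28
  SUB R4, R5  → R4 = 158 - 28 = 130
Final: R4 = 130

130


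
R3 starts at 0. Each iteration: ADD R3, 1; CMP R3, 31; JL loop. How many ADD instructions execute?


Loop trace (R3 starts at 0, target 31, step 1):
  ADD #1: R3 = 0 + 1 = 1  → 1 < 31, loop
  ADD #2: R3 = 1 + 1 = 2  → 2 < 31, loop
  ADD #3: R3 = 2 + 1 = 3  → 3 < 31, loop
  ADD #4: R3 = 3 + 1 = 4  → 4 < 31, loop
  ADD #5: R3 = 4 + 1 = 5  → 5 < 31, loop
  ADD #6: R3 = 5 + 1 = 6  → 6 < 31, loop
  ADD #7: R3 = 6 + 1 = 7  → 7 < 31, loop
  ADD #8: R3 = 7 + 1 = 8  → 8 < 31, loop
  ADD #9: R3 = 8 + 1 = 9  → 9 < 31, loop
  ADD #10: R3 = 9 + 1 = 10  → 10 < 31, loop
  ADD #11: R3 = 10 + 1 = 11  → 11 < 31, loop
  ADD #12: R3 = 11 + 1 = 12  → 12 < 31, loop
  ADD #13: R3 = 12 + 1 = 13  → 13 < 31, loop
  ADD #14: R3 = 13 + 1 = 14  → 14 < 31, loop
  ADD #15: R3 = 14 + 1 = 15  → 15 < 31, loop
  ADD #16: R3 = 15 + 1 = 16  → 16 < 31, loop
  ADD #17: R3 = 16 + 1 = 17  → 17 < 31, loop
  ADD #18: R3 = 17 + 1 = 18  → 18 < 31, loop
  ADD #19: R3 = 18 + 1 = 19  → 19 < 31, loop
  ADD #20: R3 = 19 + 1 = 20  → 20 < 31, loop
  ADD #21: R3 = 20 + 1 = 21  → 21 < 31, loop
  ADD #22: R3 = 21 + 1 = 22  → 22 < 31, loop
  ADD #23: R3 = 22 + 1 = 23  → 23 < 31, loop
  ADD #24: R3 = 23 + 1 = 24  → 24 < 31, loop
  ADD #25: R3 = 24 + 1 = 25  → 25 < 31, loop
  ADD #26: R3 = 25 + 1 = 26  → 26 < 31, loop
  ADD #27: R3 = 26 + 1 = 27  → 27 < 31, loop
  ADD #28: R3 = 27 + 1 = 28  → 28 < 31, loop
  ADD #29: R3 = 28 + 1 = 29  → 29 < 31, loop
  ADD #30: R3 = 29 + 1 = 30  → 30 < 31, loop
  ADD #31: R3 = 30 + 1 = 31  → 31 >= 31, exit
Total ADD instructions: 31

31


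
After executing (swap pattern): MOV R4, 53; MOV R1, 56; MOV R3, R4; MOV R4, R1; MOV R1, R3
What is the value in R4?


Register state trace (swap pattern):
  MOV R4, 53  → R4 = 53
  MOV R1, 56  → R1 = 56
  MOV R3, R4  → R3 = 53  (save R4)
  MOV R4, R1  → R4 = 56  (R4 gets R1's value)
  MOV R1, R3  → R1 = 53  (R1 gets saved value)
Final: R4 = 56

56


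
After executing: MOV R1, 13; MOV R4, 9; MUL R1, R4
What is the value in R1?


Register state trace:
  MOV R1, 13  → R1 = 13
  MOV R4, 9  → R4 = 9
  MUL R1, R4  → R1 = 13 * 9 = 117
Final: R1 = 117

117


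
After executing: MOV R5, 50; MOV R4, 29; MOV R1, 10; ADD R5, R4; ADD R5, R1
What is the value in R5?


Register state trace:
  MOV R5, 50  → R5 = 50
  MOV R4, 29  → R4 = 29
  MOV R1, 10  → R1 = 10
  ADD R5, R4  → R5 = 50 + 29 = 79
  ADD R5, R1  → R5 = 79 + 10 = 89
Final: R5 = 89

89


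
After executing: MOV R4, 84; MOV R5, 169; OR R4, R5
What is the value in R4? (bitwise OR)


Register state trace:
  MOV R4, 84  → R4 = 84 (0b01010100)
  MOV R5, 169  → R5 = 169 (0b10101001)
  OR R4, R5   → R4 = 84 OR 169 = 253 (0b11111101)
Final: R4 = 253

253


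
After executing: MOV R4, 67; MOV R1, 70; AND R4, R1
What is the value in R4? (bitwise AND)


Register state trace:
  MOV R4, 67  → R4 = 67 (0b01000011)
  MOV R1, 70  → R1 = 70 (0b01000110)
  AND R4, R1  → R4 = 67 AND 70 = 66 (0b01000010)
Final: R4 = 66

66


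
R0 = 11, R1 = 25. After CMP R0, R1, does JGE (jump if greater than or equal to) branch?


Trace:
  R0 = 11, R1 = 25
  CMP R0, R1  → compares 11 vs 25
  JGE checks: is 11 greater than or equal to 25?
  11 < 25, so condition is false
Branch taken: No

No


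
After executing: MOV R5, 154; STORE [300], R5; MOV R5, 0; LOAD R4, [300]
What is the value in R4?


Register and memory trace:
  MOV R5, 154  → R5 = 154
  STORE [300], R5  → mem[300] = 154
  MOV R5, 0  → R5 = 0
  LOAD R4, [300]  → R4 = mem[300] = 154
Final: R4 = 154

154


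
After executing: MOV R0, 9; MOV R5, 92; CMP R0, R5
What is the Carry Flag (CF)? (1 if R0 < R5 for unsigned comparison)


Register state trace:
  MOV R0, 9  → R0 = 9
  MOV R5, 92  → R5 = 92
  CMP R0, R5  → unsigned 9 - 92: borrow occurs
  9 < 92, so CF = 1
CF = 1

1


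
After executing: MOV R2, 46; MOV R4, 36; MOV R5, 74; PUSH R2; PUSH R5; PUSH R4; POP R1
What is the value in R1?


Stack trace (top is rightmost):
  MOV R2, 46  → R2 = 46
  MOV R4, 36  → R4 = 36
  MOV R5, 74  → R5 = 74
  PUSH R2  → stack: [46]
  PUSH R5  → stack: [46, 74]
  PUSH R4  → stack: [46, 74, 36]
  POP R1  → R1 = 36, stack: [46, 74]
Final: R1 = 36

36


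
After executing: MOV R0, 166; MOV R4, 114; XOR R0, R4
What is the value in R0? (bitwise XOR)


Register state trace:
  MOV R0, 166  → R0 = 166 (0b10100110)
  MOV R4, 114  → R4 = 114 (0b01110010)
  XOR R0, R4  → R0 = 166 XOR 114 = 212 (0b11010100)
Final: R0 = 212

212


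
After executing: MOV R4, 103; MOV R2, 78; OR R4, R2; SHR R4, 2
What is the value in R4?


Register state trace:
  MOV R4, 103  → R4 = 103 (0b01100111)
  MOV R2, 78  → R2 = 78 (0b01001110)
  OR R4, R2  → R4 = 103 OR 78 = 111 (0b01101111)
  SHR R4, 2  → R4 = 111 >> 2 = 27
Final: R4 = 27

27


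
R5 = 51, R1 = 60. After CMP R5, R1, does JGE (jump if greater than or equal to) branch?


Trace:
  R5 = 51, R1 = 60
  CMP R5, R1  → compares 51 vs 60
  JGE checks: is 51 greater than or equal to 60?
  51 < 60, so condition is false
Branch taken: No

No


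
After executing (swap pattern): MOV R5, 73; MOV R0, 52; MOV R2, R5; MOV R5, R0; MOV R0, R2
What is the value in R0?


Register state trace (swap pattern):
  MOV R5, 73  → R5 = 73
  MOV R0, 52  → R0 = 52
  MOV R2, R5  → R2 = 73  (save R5)
  MOV R5, R0  → R5 = 52  (R5 gets R0's value)
  MOV R0, R2  → R0 = 73  (R0 gets saved value)
Final: R0 = 73

73


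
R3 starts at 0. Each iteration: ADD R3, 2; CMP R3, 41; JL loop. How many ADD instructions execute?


Loop trace (R3 starts at 0, target 41, step 2):
  ADD #1: R3 = 0 + 2 = 2  → 2 < 41, loop
  ADD #2: R3 = 2 + 2 = 4  → 4 < 41, loop
  ADD #3: R3 = 4 + 2 = 6  → 6 < 41, loop
  ADD #4: R3 = 6 + 2 = 8  → 8 < 41, loop
  ADD #5: R3 = 8 + 2 = 10  → 10 < 41, loop
  ADD #6: R3 = 10 + 2 = 12  → 12 < 41, loop
  ADD #7: R3 = 12 + 2 = 14  → 14 < 41, loop
  ADD #8: R3 = 14 + 2 = 16  → 16 < 41, loop
  ADD #9: R3 = 16 + 2 = 18  → 18 < 41, loop
  ADD #10: R3 = 18 + 2 = 20  → 20 < 41, loop
  ADD #11: R3 = 20 + 2 = 22  → 22 < 41, loop
  ADD #12: R3 = 22 + 2 = 24  → 24 < 41, loop
  ADD #13: R3 = 24 + 2 = 26  → 26 < 41, loop
  ADD #14: R3 = 26 + 2 = 28  → 28 < 41, loop
  ADD #15: R3 = 28 + 2 = 30  → 30 < 41, loop
  ADD #16: R3 = 30 + 2 = 32  → 32 < 41, loop
  ADD #17: R3 = 32 + 2 = 34  → 34 < 41, loop
  ADD #18: R3 = 34 + 2 = 36  → 36 < 41, loop
  ADD #19: R3 = 36 + 2 = 38  → 38 < 41, loop
  ADD #20: R3 = 38 + 2 = 40  → 40 < 41, loop
  ADD #21: R3 = 40 + 2 = 42  → 42 >= 41, exit
Total ADD instructions: 21

21


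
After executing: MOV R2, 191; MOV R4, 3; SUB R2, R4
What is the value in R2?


Register state trace:
  MOV R2, 191  → R2 = 191
  MOV R4, 3  → R4 = 3
  SUB R2, R4  → R2 = 191 - 3 = 188
Final: R2 = 188

188


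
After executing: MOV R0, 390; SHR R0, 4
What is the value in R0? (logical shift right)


Register state trace:
  MOV R0, 390  → R0 = 390
  SHR R0, 4  → R0 = 390 >> 4 = 390 // 2^4 = 24
Final: R0 = 24

24


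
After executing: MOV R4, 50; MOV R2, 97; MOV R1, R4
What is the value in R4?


Register state trace:
  MOV R4, 50  → R4 = 50
  MOV R2, 97  → R2 = 97
  MOV R1, R4  → R1 = 50
Final: R4 = 50

50


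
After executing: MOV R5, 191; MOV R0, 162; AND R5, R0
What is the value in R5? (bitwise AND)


Register state trace:
  MOV R5, 191  → R5 = 191 (0b10111111)
  MOV R0, 162  → R0 = 162 (0b10100010)
  AND R5, R0  → R5 = 191 AND 162 = 162 (0b10100010)
Final: R5 = 162

162


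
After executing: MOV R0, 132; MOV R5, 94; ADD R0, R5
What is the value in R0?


Register state trace:
  MOV R0, 132  → R0 = 132
  MOV R5, 94  → R5 = 94
  ADD R0, R5  → R0 = 132 + 94 = 226
Final: R0 = 226

226


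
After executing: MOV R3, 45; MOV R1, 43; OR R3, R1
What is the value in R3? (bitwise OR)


Register state trace:
  MOV R3, 45  → R3 = 45 (0b00101101)
  MOV R1, 43  → R1 = 43 (0b00101011)
  OR R3, R1   → R3 = 45 OR 43 = 47 (0b00101111)
Final: R3 = 47

47


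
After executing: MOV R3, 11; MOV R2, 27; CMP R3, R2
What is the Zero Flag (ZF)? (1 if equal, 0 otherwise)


Register state trace:
  MOV R3, 11  → R3 = 11
  MOV R2, 27  → R2 = 27
  CMP R3, R2  → computes 11 - 27 = -16
  Result is nonzero, so values are not equal
ZF = 0

0


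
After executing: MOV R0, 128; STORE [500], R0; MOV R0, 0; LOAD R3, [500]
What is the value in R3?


Register and memory trace:
  MOV R0, 128  → R0 = 128
  STORE [500], R0  → mem[500] = 128
  MOV R0, 0  → R0 = 0
  LOAD R3, [500]  → R3 = mem[500] = 128
Final: R3 = 128

128


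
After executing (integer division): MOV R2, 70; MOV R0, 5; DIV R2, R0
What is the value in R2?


Register state trace:
  MOV R2, 70  → R2 = 70
  MOV R0, 5  → R0 = 5
  DIV R2, R0  → R2 = 70 // 5 = 14
Final: R2 = 14

14


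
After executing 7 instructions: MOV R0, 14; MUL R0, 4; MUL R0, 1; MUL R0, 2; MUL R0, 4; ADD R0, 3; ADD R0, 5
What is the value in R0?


Register state trace:
  MOV R0, 14  → R0 = 14
  MUL R0, 4  → R0 = 14 * 4 = 56
  MUL R0, 1  → R0 = 56 * 1 = 56
  MUL R0, 2  → R0 = 56 * 2 = 112
  MUL R0, 4  → R0 = 112 * 4 = 448
  ADD R0, 3  → R0 = 448 + 3 = 451
  ADD R0, 5  → R0 = 451 + 5 = 456
Final: R0 = 456

456


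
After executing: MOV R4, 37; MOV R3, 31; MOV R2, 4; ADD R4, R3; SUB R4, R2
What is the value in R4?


Register state trace:
  MOV R4, 37  → R4 = 37
  MOV R3, 31  → R3 = 31
  MOV R2, 4  → R2 = 4
  ADD R4, R3  → R4 = 37 + 31 = 68
  SUB R4, R2  → R4 = 68 - 4 = 64
Final: R4 = 64

64


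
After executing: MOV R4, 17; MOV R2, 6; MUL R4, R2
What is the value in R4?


Register state trace:
  MOV R4, 17  → R4 = 17
  MOV R2, 6  → R2 = 6
  MUL R4, R2  → R4 = 17 * 6 = 102
Final: R4 = 102

102


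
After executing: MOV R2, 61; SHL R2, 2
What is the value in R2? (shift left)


Register state trace:
  MOV R2, 61  → R2 = 61
  SHL R2, 2  → R2 = 61 << 2 = 61 * 2^2 = 244
Final: R2 = 244

244


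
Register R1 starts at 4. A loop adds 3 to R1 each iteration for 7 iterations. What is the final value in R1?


Starting value: R1 = 4
  Iter 1: R1 = 4 + 3 = 7
  Iter 2: R1 = 7 + 3 = 10
  Iter 3: R1 = 10 + 3 = 13
  Iter 4: R1 = 13 + 3 = 16
  Iter 5: R1 = 16 + 3 = 19
  Iter 6: R1 = 19 + 3 = 22
  Iter 7: R1 = 22 + 3 = 25
Final: R1 = 25

25


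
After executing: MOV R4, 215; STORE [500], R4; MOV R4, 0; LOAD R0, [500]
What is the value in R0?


Register and memory trace:
  MOV R4, 215  → R4 = 215
  STORE [500], R4  → mem[500] = 215
  MOV R4, 0  → R4 = 0
  LOAD R0, [500]  → R0 = mem[500] = 215
Final: R0 = 215

215


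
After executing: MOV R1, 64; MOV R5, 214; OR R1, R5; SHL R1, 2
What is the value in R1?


Register state trace:
  MOV R1, 64  → R1 = 64 (0b01000000)
  MOV R5, 214  → R5 = 214 (0b11010110)
  OR R1, R5  → R1 = 64 OR 214 = 214 (0b11010110)
  SHL R1, 2  → R1 = 214 << 2 = 856
Final: R1 = 856

856


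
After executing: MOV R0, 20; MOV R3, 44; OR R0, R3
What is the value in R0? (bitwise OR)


Register state trace:
  MOV R0, 20  → R0 = 20 (0b00010100)
  MOV R3, 44  → R3 = 44 (0b00101100)
  OR R0, R3   → R0 = 20 OR 44 = 60 (0b00111100)
Final: R0 = 60

60


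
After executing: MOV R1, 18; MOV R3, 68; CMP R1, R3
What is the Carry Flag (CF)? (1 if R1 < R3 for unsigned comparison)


Register state trace:
  MOV R1, 18  → R1 = 18
  MOV R3, 68  → R3 = 68
  CMP R1, R3  → unsigned 18 - 68: borrow occurs
  18 < 68, so CF = 1
CF = 1

1


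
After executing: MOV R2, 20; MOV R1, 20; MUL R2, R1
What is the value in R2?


Register state trace:
  MOV R2, 20  → R2 = 20
  MOV R1, 20  → R1 = 20
  MUL R2, R1  → R2 = 20 * 20 = 400
Final: R2 = 400

400


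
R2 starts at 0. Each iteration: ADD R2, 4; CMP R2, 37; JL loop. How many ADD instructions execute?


Loop trace (R2 starts at 0, target 37, step 4):
  ADD #1: R2 = 0 + 4 = 4  → 4 < 37, loop
  ADD #2: R2 = 4 + 4 = 8  → 8 < 37, loop
  ADD #3: R2 = 8 + 4 = 12  → 12 < 37, loop
  ADD #4: R2 = 12 + 4 = 16  → 16 < 37, loop
  ADD #5: R2 = 16 + 4 = 20  → 20 < 37, loop
  ADD #6: R2 = 20 + 4 = 24  → 24 < 37, loop
  ADD #7: R2 = 24 + 4 = 28  → 28 < 37, loop
  ADD #8: R2 = 28 + 4 = 32  → 32 < 37, loop
  ADD #9: R2 = 32 + 4 = 36  → 36 < 37, loop
  ADD #10: R2 = 36 + 4 = 40  → 40 >= 37, exit
Total ADD instructions: 10

10


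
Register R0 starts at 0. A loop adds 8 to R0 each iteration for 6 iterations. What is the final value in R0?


Starting value: R0 = 0
  Iter 1: R0 = 0 + 8 = 8
  Iter 2: R0 = 8 + 8 = 16
  Iter 3: R0 = 16 + 8 = 24
  Iter 4: R0 = 24 + 8 = 32
  Iter 5: R0 = 32 + 8 = 40
  Iter 6: R0 = 40 + 8 = 48
Final: R0 = 48

48


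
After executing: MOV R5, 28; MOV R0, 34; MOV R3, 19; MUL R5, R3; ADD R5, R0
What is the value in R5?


Register state trace:
  MOV R5, 28  → R5 = 28
  MOV R0, 34  → R0 = 34
  MOV R3, 19  → R3 = 19
  MUL R5, R3  → R5 = 28 * 19 = 532
  ADD R5, R0  → R5 = 532 + 34 = 566
Final: R5 = 566

566


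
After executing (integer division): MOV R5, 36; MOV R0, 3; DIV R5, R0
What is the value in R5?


Register state trace:
  MOV R5, 36  → R5 = 36
  MOV R0, 3  → R0 = 3
  DIV R5, R0  → R5 = 36 // 3 = 12
Final: R5 = 12

12


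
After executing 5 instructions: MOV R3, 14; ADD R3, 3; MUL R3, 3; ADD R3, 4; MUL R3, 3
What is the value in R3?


Register state trace:
  MOV R3, 14  → R3 = 14
  ADD R3, 3  → R3 = 14 + 3 = 17
  MUL R3, 3  → R3 = 17 * 3 = 51
  ADD R3, 4  → R3 = 51 + 4 = 55
  MUL R3, 3  → R3 = 55 * 3 = 165
Final: R3 = 165

165


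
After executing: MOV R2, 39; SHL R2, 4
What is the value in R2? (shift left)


Register state trace:
  MOV R2, 39  → R2 = 39
  SHL R2, 4  → R2 = 39 << 4 = 39 * 2^4 = 624
Final: R2 = 624

624


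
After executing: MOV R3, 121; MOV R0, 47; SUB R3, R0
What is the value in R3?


Register state trace:
  MOV R3, 121  → R3 = 121
  MOV R0, 47  → R0 = 47
  SUB R3, R0  → R3 = 121 - 47 = 74
Final: R3 = 74

74


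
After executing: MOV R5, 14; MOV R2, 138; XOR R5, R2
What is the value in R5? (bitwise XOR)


Register state trace:
  MOV R5, 14  → R5 = 14 (0b00001110)
  MOV R2, 138  → R2 = 138 (0b10001010)
  XOR R5, R2  → R5 = 14 XOR 138 = 132 (0b10000100)
Final: R5 = 132

132


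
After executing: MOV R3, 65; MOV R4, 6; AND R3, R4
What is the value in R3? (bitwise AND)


Register state trace:
  MOV R3, 65  → R3 = 65 (0b01000001)
  MOV R4, 6  → R4 = 6 (0b00000110)
  AND R3, R4  → R3 = 65 AND 6 = 0 (0b00000000)
Final: R3 = 0

0


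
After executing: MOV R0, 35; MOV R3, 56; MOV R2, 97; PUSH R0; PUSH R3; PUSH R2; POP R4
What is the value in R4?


Stack trace (top is rightmost):
  MOV R0, 35  → R0 = 35
  MOV R3, 56  → R3 = 56
  MOV R2, 97  → R2 = 97
  PUSH R0  → stack: [35]
  PUSH R3  → stack: [35, 56]
  PUSH R2  → stack: [35, 56, 97]
  POP R4  → R4 = 97, stack: [35, 56]
Final: R4 = 97

97


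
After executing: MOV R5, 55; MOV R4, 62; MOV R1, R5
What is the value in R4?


Register state trace:
  MOV R5, 55  → R5 = 55
  MOV R4, 62  → R4 = 62
  MOV R1, R5  → R1 = 55
Final: R4 = 62

62


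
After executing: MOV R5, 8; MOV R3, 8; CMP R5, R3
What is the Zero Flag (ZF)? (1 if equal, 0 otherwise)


Register state trace:
  MOV R5, 8  → R5 = 8
  MOV R3, 8  → R3 = 8
  CMP R5, R3  → computes 8 - 8 = 0
  Result is zero, so values are equal
ZF = 1

1


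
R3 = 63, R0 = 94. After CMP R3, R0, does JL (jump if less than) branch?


Trace:
  R3 = 63, R0 = 94
  CMP R3, R0  → compares 63 vs 94
  JL checks: is 63 less than 94?
  63 < 94, so condition is true
Branch taken: Yes

Yes


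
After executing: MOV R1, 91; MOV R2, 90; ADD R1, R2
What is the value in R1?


Register state trace:
  MOV R1, 91  → R1 = 91
  MOV R2, 90  → R2 = 90
  ADD R1, R2  → R1 = 91 + 90 = 181
Final: R1 = 181

181
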